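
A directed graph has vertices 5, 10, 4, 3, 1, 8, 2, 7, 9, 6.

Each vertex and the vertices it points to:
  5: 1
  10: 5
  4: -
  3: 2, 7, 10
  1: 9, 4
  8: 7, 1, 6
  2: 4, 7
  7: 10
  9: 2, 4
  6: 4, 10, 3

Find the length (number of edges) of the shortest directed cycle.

6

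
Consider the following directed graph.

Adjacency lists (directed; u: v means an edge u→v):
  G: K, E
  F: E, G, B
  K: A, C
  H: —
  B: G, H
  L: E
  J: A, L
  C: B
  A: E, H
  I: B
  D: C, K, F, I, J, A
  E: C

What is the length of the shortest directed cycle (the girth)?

4

For each vertex v, BFS finds the shortest path from v back to v.
The shortest such closed walk is C → B → G → K → C, length 4.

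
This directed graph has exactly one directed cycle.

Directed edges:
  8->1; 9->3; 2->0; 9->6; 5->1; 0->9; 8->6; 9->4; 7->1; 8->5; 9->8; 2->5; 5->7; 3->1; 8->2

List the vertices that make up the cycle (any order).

0, 2, 8, 9

DFS with gray/black marking from 9:
9 gray
  6 gray
  6 black
  8 gray
    5 gray
      1 gray
      1 black
      7 gray
        7→1: 1 black — skip
      7 black
    5 black
    8→6: 6 black — skip
    8→1: 1 black — skip
    2 gray
      2→5: 5 black — skip
      0 gray
        0→9: 9 is gray → back edge
Back edge closes the cycle 9 → 8 → 2 → 0 → 9; its vertices are {0, 2, 8, 9}.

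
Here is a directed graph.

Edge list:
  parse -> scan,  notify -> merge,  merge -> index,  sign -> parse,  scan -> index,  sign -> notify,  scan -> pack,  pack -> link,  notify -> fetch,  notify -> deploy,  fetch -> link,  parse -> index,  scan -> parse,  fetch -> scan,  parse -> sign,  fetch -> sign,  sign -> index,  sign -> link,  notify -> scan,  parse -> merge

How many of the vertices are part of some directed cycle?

5

A vertex is on a directed cycle iff it belongs to a strongly connected component of size ≥ 2 (or has a self-loop).
The vertices on cycles are {scan, sign, fetch, parse, notify} — 5 in total.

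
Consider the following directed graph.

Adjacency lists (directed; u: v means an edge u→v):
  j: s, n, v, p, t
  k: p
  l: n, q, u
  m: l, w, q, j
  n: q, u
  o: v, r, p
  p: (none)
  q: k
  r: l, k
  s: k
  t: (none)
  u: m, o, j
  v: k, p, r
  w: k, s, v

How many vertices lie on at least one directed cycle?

9

A vertex is on a directed cycle iff it belongs to a strongly connected component of size ≥ 2 (or has a self-loop).
The vertices on cycles are {j, l, m, n, o, r, u, v, w} — 9 in total.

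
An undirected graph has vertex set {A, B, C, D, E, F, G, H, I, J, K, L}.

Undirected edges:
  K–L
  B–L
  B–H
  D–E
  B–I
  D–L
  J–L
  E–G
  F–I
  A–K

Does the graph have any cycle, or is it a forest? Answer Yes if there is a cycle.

DFS, tracking each vertex's parent; an edge to a visited non-parent vertex closes a cycle.
Start from L:
visit L (parent –)
  visit D (parent L)
    visit E (parent D)
      visit G (parent E)
        G–E: parent, skip
      E–D: parent, skip
    D–L: parent, skip
  visit B (parent L)
    visit H (parent B)
      H–B: parent, skip
    B–L: parent, skip
    visit I (parent B)
      I–B: parent, skip
      visit F (parent I)
        F–I: parent, skip
  visit J (parent L)
    J–L: parent, skip
  visit K (parent L)
    visit A (parent K)
      A–K: parent, skip
    K–L: parent, skip
visit C (parent –)
No non-parent visited neighbor found — the graph is a forest.

No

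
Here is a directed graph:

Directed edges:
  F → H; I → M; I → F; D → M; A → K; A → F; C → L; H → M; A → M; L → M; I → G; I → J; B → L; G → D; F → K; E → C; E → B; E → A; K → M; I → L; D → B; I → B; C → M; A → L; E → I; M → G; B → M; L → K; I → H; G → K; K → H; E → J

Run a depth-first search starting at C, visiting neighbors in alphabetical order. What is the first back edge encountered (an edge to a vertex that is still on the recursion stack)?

B→L

DFS from C (visiting neighbors in alphabetical order); mark gray on enter, black on exit:
C gray
  L gray
    K gray
      H gray
        M gray
          G gray
            D gray
              B gray
                B→L: L is gray → back edge
First back edge: B → L.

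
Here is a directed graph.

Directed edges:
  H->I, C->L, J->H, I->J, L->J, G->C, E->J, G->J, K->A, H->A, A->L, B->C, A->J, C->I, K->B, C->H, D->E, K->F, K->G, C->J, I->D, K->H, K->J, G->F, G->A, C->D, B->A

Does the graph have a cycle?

Yes

DFS with white/gray/black marking, starting from L:
L gray
  J gray
    H gray
      I gray
        D gray
          E gray
            E→J: J is gray → back edge
Back edge found, so a cycle exists: J → H → I → D → E → J.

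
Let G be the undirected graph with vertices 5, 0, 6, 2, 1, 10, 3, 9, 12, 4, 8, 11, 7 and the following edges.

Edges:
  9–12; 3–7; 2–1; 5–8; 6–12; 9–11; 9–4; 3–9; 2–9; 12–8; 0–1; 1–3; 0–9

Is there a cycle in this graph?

Yes

DFS, tracking each vertex's parent; an edge to a visited non-parent vertex closes a cycle.
Start from 8:
visit 8 (parent –)
  visit 12 (parent 8)
    visit 6 (parent 12)
      6–12: parent, skip
    12–8: parent, skip
    visit 9 (parent 12)
      9–12: parent, skip
      visit 0 (parent 9)
        visit 1 (parent 0)
          1–0: parent, skip
          visit 3 (parent 1)
            visit 7 (parent 3)
              7–3: parent, skip
            3–9: 9 visited and ≠ parent → cycle
Cycle: 9 – 0 – 1 – 3 – 9.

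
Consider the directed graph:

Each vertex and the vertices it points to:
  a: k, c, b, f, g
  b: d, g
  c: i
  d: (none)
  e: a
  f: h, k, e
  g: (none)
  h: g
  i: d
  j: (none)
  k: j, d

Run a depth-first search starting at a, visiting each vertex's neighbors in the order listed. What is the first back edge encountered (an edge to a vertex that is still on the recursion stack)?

e→a

DFS from a (visiting each vertex's neighbors in the order listed); mark gray on enter, black on exit:
a gray
  k gray
    j gray
    j black
    d gray
    d black
  k black
  c gray
    i gray
      i→d: d black — skip
    i black
  c black
  b gray
    b→d: d black — skip
    g gray
    g black
  b black
  f gray
    h gray
      h→g: g black — skip
    h black
    f→k: k black — skip
    e gray
      e→a: a is gray → back edge
First back edge: e → a.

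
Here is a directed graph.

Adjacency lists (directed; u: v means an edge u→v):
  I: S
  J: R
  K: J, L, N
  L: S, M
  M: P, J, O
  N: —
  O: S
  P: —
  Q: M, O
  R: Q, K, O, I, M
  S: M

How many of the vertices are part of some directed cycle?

9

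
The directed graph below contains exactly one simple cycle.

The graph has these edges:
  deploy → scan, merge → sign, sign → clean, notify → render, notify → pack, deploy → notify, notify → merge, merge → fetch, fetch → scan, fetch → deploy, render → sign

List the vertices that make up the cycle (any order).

DFS with gray/black marking from deploy:
deploy gray
  scan gray
  scan black
  notify gray
    merge gray
      fetch gray
        fetch→deploy: deploy is gray → back edge
Back edge closes the cycle deploy → notify → merge → fetch → deploy; its vertices are {fetch, merge, deploy, notify}.

fetch, merge, deploy, notify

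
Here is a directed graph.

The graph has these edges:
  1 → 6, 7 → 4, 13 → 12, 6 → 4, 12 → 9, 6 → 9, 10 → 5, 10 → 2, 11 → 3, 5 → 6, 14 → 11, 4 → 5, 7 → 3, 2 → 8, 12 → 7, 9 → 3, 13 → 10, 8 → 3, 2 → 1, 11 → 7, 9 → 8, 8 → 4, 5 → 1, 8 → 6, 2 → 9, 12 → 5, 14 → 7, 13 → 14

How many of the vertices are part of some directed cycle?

6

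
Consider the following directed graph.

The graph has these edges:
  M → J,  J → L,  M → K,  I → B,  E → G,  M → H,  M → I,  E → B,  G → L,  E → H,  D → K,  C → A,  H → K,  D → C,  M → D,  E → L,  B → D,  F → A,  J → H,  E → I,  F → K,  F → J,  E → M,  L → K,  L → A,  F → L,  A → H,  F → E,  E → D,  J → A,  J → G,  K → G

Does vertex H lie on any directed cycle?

H is on a cycle iff H can reach itself via ≥1 edge.
H → K → G → L → A → H — yes.

Yes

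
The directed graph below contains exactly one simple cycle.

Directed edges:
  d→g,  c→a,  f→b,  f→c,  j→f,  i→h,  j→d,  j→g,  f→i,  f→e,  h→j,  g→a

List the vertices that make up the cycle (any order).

f, h, i, j

DFS with gray/black marking from f:
f gray
  e gray
  e black
  c gray
    a gray
    a black
  c black
  i gray
    h gray
      j gray
        d gray
          g gray
            g→a: a black — skip
          g black
        d black
        j→f: f is gray → back edge
Back edge closes the cycle f → i → h → j → f; its vertices are {f, h, i, j}.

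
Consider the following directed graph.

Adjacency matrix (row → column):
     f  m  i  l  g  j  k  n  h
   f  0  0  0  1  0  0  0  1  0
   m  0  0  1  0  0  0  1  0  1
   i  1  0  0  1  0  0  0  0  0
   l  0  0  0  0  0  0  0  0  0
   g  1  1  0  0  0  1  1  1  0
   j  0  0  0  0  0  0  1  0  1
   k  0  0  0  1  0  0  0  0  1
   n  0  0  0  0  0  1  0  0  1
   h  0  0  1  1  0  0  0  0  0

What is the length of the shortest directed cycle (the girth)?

4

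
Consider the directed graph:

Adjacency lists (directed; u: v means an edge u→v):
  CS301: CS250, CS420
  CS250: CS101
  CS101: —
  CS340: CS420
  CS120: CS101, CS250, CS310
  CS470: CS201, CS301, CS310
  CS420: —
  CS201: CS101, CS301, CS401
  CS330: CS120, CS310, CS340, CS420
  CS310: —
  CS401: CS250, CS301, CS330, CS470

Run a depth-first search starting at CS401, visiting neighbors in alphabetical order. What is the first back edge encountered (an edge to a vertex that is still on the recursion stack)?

CS201→CS401

DFS from CS401 (visiting neighbors in alphabetical order); mark gray on enter, black on exit:
CS401 gray
  CS250 gray
    CS101 gray
    CS101 black
  CS250 black
  CS301 gray
    CS301→CS250: CS250 black — skip
    CS420 gray
    CS420 black
  CS301 black
  CS330 gray
    CS120 gray
      CS120→CS101: CS101 black — skip
      CS120→CS250: CS250 black — skip
      CS310 gray
      CS310 black
    CS120 black
    CS330→CS310: CS310 black — skip
    CS340 gray
      CS340→CS420: CS420 black — skip
    CS340 black
    CS330→CS420: CS420 black — skip
  CS330 black
  CS470 gray
    CS201 gray
      CS201→CS101: CS101 black — skip
      CS201→CS301: CS301 black — skip
      CS201→CS401: CS401 is gray → back edge
First back edge: CS201 → CS401.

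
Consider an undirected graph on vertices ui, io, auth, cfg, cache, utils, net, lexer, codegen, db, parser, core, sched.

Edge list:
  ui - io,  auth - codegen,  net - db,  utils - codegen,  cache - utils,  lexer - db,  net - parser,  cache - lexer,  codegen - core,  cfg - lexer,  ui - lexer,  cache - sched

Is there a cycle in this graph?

DFS, tracking each vertex's parent; an edge to a visited non-parent vertex closes a cycle.
Start from db:
visit db (parent –)
  visit lexer (parent db)
    visit cfg (parent lexer)
      cfg–lexer: parent, skip
    visit cache (parent lexer)
      visit sched (parent cache)
        sched–cache: parent, skip
      visit utils (parent cache)
        utils–cache: parent, skip
        visit codegen (parent utils)
          visit auth (parent codegen)
            auth–codegen: parent, skip
          visit core (parent codegen)
            core–codegen: parent, skip
          codegen–utils: parent, skip
      cache–lexer: parent, skip
    lexer–db: parent, skip
    visit ui (parent lexer)
      ui–lexer: parent, skip
      visit io (parent ui)
        io–ui: parent, skip
  visit net (parent db)
    visit parser (parent net)
      parser–net: parent, skip
    net–db: parent, skip
No non-parent visited neighbor found — the graph is a forest.

No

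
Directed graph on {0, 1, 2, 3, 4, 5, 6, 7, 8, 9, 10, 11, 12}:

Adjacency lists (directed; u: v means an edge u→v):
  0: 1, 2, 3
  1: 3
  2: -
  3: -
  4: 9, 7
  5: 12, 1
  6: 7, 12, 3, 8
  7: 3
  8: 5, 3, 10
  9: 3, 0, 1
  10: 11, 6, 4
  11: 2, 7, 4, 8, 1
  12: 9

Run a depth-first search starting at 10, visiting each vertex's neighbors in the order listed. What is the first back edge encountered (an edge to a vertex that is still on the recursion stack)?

DFS from 10 (visiting each vertex's neighbors in the order listed); mark gray on enter, black on exit:
10 gray
  11 gray
    2 gray
    2 black
    7 gray
      3 gray
      3 black
    7 black
    4 gray
      9 gray
        9→3: 3 black — skip
        0 gray
          1 gray
            1→3: 3 black — skip
          1 black
          0→2: 2 black — skip
          0→3: 3 black — skip
        0 black
        9→1: 1 black — skip
      9 black
      4→7: 7 black — skip
    4 black
    8 gray
      5 gray
        12 gray
          12→9: 9 black — skip
        12 black
        5→1: 1 black — skip
      5 black
      8→3: 3 black — skip
      8→10: 10 is gray → back edge
First back edge: 8 → 10.

8->10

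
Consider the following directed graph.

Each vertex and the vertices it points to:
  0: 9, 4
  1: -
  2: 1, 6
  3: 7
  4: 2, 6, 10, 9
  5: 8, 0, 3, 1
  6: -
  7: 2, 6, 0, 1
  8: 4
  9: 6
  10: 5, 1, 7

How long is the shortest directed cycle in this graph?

For each vertex v, BFS finds the shortest path from v back to v.
The shortest such closed walk is 5 → 0 → 4 → 10 → 5, length 4.

4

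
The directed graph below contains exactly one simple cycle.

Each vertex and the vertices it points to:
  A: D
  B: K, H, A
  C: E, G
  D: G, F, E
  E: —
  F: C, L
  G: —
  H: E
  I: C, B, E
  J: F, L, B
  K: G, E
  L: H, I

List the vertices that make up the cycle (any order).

A, B, D, F, I, L

DFS with gray/black marking from F:
F gray
  C gray
    E gray
    E black
    G gray
    G black
  C black
  L gray
    H gray
      H→E: E black — skip
    H black
    I gray
      I→C: C black — skip
      B gray
        K gray
          K→G: G black — skip
          K→E: E black — skip
        K black
        B→H: H black — skip
        A gray
          D gray
            D→G: G black — skip
            D→F: F is gray → back edge
Back edge closes the cycle F → L → I → B → A → D → F; its vertices are {A, B, D, F, I, L}.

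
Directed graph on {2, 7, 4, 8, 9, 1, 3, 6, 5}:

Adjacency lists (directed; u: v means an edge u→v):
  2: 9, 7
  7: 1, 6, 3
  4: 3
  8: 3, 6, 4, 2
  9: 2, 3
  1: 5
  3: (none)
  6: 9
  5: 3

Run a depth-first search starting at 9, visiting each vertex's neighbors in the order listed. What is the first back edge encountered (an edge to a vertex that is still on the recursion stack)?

2->9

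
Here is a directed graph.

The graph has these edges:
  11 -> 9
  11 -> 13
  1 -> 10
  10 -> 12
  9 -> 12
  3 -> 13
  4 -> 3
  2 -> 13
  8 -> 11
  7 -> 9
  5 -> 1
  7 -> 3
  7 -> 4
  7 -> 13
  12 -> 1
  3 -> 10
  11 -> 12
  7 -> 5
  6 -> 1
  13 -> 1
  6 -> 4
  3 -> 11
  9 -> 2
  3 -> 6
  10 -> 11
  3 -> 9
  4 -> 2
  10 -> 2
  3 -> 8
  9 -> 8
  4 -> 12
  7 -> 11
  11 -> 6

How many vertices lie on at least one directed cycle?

A vertex is on a directed cycle iff it belongs to a strongly connected component of size ≥ 2 (or has a self-loop).
The vertices on cycles are {1, 2, 3, 4, 6, 8, 9, 10, 11, 12, 13} — 11 in total.

11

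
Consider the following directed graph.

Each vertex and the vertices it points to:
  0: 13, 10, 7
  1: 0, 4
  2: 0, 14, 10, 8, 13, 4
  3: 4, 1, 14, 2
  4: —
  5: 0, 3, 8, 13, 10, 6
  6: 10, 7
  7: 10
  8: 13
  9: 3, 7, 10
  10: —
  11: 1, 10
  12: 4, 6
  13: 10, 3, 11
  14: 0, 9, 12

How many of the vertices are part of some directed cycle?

9

A vertex is on a directed cycle iff it belongs to a strongly connected component of size ≥ 2 (or has a self-loop).
The vertices on cycles are {0, 1, 2, 3, 8, 9, 11, 13, 14} — 9 in total.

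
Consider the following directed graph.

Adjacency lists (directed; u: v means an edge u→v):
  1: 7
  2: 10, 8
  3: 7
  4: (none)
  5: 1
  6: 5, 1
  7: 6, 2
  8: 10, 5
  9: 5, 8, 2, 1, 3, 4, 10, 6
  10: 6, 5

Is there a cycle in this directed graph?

DFS with white/gray/black marking, starting from 7:
7 gray
  6 gray
    5 gray
      1 gray
        1→7: 7 is gray → back edge
Back edge found, so a cycle exists: 7 → 6 → 5 → 1 → 7.

Yes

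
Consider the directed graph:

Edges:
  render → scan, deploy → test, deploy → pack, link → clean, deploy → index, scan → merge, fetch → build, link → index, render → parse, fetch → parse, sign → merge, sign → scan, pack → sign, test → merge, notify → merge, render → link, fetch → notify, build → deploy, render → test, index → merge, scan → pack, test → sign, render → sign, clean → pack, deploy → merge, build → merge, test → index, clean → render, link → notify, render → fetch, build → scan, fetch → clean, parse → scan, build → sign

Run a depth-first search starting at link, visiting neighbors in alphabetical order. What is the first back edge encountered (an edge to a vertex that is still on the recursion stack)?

DFS from link (visiting neighbors in alphabetical order); mark gray on enter, black on exit:
link gray
  clean gray
    pack gray
      sign gray
        merge gray
        merge black
        scan gray
          scan→merge: merge black — skip
          scan→pack: pack is gray → back edge
First back edge: scan → pack.

scan->pack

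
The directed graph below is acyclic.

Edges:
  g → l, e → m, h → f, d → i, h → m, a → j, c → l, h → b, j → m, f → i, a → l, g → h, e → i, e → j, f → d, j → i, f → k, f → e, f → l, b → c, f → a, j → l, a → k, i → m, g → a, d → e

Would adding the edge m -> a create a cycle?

Adding m→a creates a cycle iff a can already reach m.
Path from a: a → j → m.
So a → … → m → a is a cycle.

Yes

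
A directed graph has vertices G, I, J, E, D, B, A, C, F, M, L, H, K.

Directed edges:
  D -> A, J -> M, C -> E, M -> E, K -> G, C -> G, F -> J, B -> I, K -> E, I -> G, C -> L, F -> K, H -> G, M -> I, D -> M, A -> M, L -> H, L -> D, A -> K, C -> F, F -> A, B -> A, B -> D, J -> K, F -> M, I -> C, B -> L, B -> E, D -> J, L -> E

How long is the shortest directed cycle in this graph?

4

For each vertex v, BFS finds the shortest path from v back to v.
The shortest such closed walk is I → C → F → M → I, length 4.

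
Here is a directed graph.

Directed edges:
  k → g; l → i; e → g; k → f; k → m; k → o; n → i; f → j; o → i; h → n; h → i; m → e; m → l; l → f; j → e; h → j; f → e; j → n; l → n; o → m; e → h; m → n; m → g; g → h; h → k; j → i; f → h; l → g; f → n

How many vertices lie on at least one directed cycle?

A vertex is on a directed cycle iff it belongs to a strongly connected component of size ≥ 2 (or has a self-loop).
The vertices on cycles are {e, f, g, h, j, k, l, m, o} — 9 in total.

9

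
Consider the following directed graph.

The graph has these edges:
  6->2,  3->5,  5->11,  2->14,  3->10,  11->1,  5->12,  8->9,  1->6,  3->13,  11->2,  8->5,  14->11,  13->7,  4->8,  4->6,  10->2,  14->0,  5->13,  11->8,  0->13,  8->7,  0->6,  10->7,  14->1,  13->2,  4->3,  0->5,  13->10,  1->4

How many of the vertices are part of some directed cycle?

12

A vertex is on a directed cycle iff it belongs to a strongly connected component of size ≥ 2 (or has a self-loop).
The vertices on cycles are {0, 1, 2, 3, 4, 5, 6, 8, 10, 11, 13, 14} — 12 in total.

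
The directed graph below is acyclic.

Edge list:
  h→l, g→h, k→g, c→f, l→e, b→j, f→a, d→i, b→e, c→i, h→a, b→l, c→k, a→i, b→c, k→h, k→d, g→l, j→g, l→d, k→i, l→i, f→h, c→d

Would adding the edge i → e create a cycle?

Adding i→e creates a cycle iff e can already reach i.
Explore from e: no path reaches i. The graph stays acyclic.

No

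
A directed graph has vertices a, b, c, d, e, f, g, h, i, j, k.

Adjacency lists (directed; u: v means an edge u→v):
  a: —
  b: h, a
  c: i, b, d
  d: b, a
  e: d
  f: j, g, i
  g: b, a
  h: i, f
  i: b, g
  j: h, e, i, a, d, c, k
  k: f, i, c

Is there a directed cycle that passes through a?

a lies on a cycle iff there is a path from a back to itself.
Exploring from a, it never reaches itself; equivalently, its strongly connected component is a singleton.

No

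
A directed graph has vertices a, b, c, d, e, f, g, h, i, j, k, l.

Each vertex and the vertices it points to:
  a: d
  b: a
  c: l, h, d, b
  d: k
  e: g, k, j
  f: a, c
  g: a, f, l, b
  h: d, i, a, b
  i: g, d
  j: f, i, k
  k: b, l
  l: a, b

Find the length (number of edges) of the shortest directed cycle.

For each vertex v, BFS finds the shortest path from v back to v.
The shortest such closed walk is d → k → b → a → d, length 4.

4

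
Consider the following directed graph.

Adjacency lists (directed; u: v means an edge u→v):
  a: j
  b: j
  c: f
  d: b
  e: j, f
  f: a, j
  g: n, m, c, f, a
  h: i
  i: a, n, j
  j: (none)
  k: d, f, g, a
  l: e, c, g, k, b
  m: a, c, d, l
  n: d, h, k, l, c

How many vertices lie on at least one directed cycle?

7

A vertex is on a directed cycle iff it belongs to a strongly connected component of size ≥ 2 (or has a self-loop).
The vertices on cycles are {g, h, i, k, l, m, n} — 7 in total.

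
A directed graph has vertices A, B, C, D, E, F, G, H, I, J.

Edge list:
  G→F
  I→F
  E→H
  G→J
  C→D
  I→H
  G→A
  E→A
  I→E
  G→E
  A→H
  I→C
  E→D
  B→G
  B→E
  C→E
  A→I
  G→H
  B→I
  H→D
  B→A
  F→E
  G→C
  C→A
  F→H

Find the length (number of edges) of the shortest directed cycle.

3

For each vertex v, BFS finds the shortest path from v back to v.
The shortest such closed walk is A → I → C → A, length 3.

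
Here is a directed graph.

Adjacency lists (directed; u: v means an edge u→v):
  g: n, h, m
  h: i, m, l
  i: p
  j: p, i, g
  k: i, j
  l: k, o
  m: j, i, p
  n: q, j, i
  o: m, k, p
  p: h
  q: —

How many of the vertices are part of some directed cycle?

A vertex is on a directed cycle iff it belongs to a strongly connected component of size ≥ 2 (or has a self-loop).
The vertices on cycles are {g, h, i, j, k, l, m, n, o, p} — 10 in total.

10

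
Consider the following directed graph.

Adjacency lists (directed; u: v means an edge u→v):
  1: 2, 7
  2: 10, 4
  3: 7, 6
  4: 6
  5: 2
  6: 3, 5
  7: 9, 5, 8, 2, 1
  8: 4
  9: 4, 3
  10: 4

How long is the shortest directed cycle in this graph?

For each vertex v, BFS finds the shortest path from v back to v.
The shortest such closed walk is 3 → 6 → 3, length 2.

2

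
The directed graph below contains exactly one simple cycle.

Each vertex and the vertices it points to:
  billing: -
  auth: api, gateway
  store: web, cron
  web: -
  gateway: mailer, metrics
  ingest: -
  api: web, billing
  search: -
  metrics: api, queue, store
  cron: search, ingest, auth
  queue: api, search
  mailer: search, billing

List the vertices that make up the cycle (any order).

auth, cron, store, gateway, metrics

DFS with gray/black marking from gateway:
gateway gray
  mailer gray
    search gray
    search black
    billing gray
    billing black
  mailer black
  metrics gray
    api gray
      web gray
      web black
      api→billing: billing black — skip
    api black
    queue gray
      queue→api: api black — skip
      queue→search: search black — skip
    queue black
    store gray
      store→web: web black — skip
      cron gray
        cron→search: search black — skip
        ingest gray
        ingest black
        auth gray
          auth→api: api black — skip
          auth→gateway: gateway is gray → back edge
Back edge closes the cycle gateway → metrics → store → cron → auth → gateway; its vertices are {auth, cron, store, gateway, metrics}.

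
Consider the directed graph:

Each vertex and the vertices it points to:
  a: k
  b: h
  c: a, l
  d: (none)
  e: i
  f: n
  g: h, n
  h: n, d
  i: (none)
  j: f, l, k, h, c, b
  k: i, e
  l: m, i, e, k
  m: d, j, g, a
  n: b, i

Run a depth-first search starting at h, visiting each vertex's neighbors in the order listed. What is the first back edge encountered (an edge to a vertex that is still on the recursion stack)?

DFS from h (visiting each vertex's neighbors in the order listed); mark gray on enter, black on exit:
h gray
  n gray
    b gray
      b→h: h is gray → back edge
First back edge: b → h.

b→h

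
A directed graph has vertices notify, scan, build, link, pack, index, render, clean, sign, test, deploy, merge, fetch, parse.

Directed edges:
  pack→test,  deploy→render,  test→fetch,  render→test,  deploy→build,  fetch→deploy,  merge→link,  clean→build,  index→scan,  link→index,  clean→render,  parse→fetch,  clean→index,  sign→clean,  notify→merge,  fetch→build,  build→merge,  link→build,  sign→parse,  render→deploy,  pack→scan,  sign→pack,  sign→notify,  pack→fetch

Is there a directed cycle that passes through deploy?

Yes

deploy is on a cycle iff deploy can reach itself via ≥1 edge.
deploy → render → deploy — yes.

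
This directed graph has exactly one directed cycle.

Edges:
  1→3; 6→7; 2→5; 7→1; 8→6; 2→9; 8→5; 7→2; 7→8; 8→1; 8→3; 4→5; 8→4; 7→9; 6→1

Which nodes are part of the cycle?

6, 7, 8

DFS with gray/black marking from 8:
8 gray
  3 gray
  3 black
  4 gray
    5 gray
    5 black
  4 black
  6 gray
    7 gray
      9 gray
      9 black
      7→8: 8 is gray → back edge
Back edge closes the cycle 8 → 6 → 7 → 8; its vertices are {6, 7, 8}.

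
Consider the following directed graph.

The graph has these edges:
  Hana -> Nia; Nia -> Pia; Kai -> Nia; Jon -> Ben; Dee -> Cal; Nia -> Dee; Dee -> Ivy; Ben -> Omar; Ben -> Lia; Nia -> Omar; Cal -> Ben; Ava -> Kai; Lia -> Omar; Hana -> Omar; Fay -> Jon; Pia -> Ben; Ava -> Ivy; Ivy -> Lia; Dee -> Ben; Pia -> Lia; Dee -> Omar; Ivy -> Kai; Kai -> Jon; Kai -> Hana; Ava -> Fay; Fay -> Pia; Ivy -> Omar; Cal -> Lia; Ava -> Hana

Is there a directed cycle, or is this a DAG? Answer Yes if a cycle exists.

DFS with white/gray/black marking, starting from Ivy:
Ivy gray
  Omar gray
  Omar black
  Lia gray
    Lia→Omar: Omar black — skip
  Lia black
  Kai gray
    Hana gray
      Nia gray
        Pia gray
          Pia→Lia: Lia black — skip
          Ben gray
            Ben→Lia: Lia black — skip
            Ben→Omar: Omar black — skip
          Ben black
        Pia black
        Nia→Omar: Omar black — skip
        Dee gray
          Cal gray
            Cal→Lia: Lia black — skip
            Cal→Ben: Ben black — skip
          Cal black
          Dee→Ivy: Ivy is gray → back edge
Back edge found, so a cycle exists: Ivy → Kai → Hana → Nia → Dee → Ivy.

Yes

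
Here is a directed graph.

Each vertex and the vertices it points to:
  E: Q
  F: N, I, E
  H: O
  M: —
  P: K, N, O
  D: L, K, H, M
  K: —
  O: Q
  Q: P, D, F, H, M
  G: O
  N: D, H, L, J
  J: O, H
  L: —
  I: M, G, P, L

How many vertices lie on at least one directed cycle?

11

A vertex is on a directed cycle iff it belongs to a strongly connected component of size ≥ 2 (or has a self-loop).
The vertices on cycles are {D, E, F, G, H, I, J, N, O, P, Q} — 11 in total.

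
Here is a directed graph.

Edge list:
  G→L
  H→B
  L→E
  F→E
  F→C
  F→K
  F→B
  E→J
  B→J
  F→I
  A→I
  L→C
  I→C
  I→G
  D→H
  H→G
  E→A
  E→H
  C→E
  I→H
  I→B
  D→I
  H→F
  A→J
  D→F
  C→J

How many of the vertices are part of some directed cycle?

8

A vertex is on a directed cycle iff it belongs to a strongly connected component of size ≥ 2 (or has a self-loop).
The vertices on cycles are {A, C, E, F, G, H, I, L} — 8 in total.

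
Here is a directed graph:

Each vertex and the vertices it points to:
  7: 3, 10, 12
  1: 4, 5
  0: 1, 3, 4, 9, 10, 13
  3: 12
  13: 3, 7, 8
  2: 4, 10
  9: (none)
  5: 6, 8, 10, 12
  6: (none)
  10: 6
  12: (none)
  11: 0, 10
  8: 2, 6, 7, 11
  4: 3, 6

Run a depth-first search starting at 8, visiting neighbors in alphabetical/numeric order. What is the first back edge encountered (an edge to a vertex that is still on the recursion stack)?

DFS from 8 (visiting neighbors in alphabetical/numeric order); mark gray on enter, black on exit:
8 gray
  2 gray
    4 gray
      3 gray
        12 gray
        12 black
      3 black
      6 gray
      6 black
    4 black
    10 gray
      10→6: 6 black — skip
    10 black
  2 black
  8→6: 6 black — skip
  7 gray
    7→3: 3 black — skip
    7→10: 10 black — skip
    7→12: 12 black — skip
  7 black
  11 gray
    0 gray
      1 gray
        1→4: 4 black — skip
        5 gray
          5→6: 6 black — skip
          5→8: 8 is gray → back edge
First back edge: 5 → 8.

5→8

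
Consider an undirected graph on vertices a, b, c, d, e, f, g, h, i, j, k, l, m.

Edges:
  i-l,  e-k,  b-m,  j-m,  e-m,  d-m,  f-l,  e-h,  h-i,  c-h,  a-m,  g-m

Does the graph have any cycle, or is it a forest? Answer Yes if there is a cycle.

No

DFS, tracking each vertex's parent; an edge to a visited non-parent vertex closes a cycle.
Start from h:
visit h (parent –)
  visit e (parent h)
    visit k (parent e)
      k–e: parent, skip
    visit m (parent e)
      m–e: parent, skip
      visit b (parent m)
        b–m: parent, skip
      visit j (parent m)
        j–m: parent, skip
      visit a (parent m)
        a–m: parent, skip
      visit d (parent m)
        d–m: parent, skip
      visit g (parent m)
        g–m: parent, skip
    e–h: parent, skip
  visit c (parent h)
    c–h: parent, skip
  visit i (parent h)
    visit l (parent i)
      l–i: parent, skip
      visit f (parent l)
        f–l: parent, skip
    i–h: parent, skip
No non-parent visited neighbor found — the graph is a forest.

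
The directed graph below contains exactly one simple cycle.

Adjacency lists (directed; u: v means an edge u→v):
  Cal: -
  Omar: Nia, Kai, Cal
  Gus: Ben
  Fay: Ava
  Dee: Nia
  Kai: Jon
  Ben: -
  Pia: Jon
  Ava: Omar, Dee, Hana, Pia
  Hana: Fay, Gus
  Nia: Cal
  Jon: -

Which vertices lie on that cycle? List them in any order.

DFS with gray/black marking from Ava:
Ava gray
  Omar gray
    Nia gray
      Cal gray
      Cal black
    Nia black
    Kai gray
      Jon gray
      Jon black
    Kai black
    Omar→Cal: Cal black — skip
  Omar black
  Dee gray
    Dee→Nia: Nia black — skip
  Dee black
  Hana gray
    Fay gray
      Fay→Ava: Ava is gray → back edge
Back edge closes the cycle Ava → Hana → Fay → Ava; its vertices are {Ava, Fay, Hana}.

Ava, Fay, Hana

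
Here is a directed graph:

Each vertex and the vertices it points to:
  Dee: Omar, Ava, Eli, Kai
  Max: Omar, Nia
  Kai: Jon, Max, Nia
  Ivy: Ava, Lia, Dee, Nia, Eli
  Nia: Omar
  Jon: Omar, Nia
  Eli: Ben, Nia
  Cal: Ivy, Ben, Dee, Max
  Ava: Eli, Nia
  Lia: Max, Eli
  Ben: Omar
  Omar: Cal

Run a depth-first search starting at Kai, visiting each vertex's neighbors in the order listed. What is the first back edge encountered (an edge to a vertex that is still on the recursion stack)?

DFS from Kai (visiting each vertex's neighbors in the order listed); mark gray on enter, black on exit:
Kai gray
  Jon gray
    Omar gray
      Cal gray
        Ivy gray
          Ava gray
            Eli gray
              Ben gray
                Ben→Omar: Omar is gray → back edge
First back edge: Ben → Omar.

Ben→Omar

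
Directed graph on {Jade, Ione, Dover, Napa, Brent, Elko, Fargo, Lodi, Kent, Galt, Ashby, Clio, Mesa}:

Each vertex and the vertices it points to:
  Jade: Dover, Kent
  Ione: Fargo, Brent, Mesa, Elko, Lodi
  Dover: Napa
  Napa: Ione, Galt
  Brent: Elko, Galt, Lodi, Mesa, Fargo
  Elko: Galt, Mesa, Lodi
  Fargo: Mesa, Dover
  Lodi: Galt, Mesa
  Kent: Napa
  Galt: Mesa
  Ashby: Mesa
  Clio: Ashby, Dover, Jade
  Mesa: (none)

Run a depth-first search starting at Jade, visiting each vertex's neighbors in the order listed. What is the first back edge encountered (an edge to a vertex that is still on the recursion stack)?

DFS from Jade (visiting each vertex's neighbors in the order listed); mark gray on enter, black on exit:
Jade gray
  Dover gray
    Napa gray
      Ione gray
        Fargo gray
          Mesa gray
          Mesa black
          Fargo→Dover: Dover is gray → back edge
First back edge: Fargo → Dover.

Fargo->Dover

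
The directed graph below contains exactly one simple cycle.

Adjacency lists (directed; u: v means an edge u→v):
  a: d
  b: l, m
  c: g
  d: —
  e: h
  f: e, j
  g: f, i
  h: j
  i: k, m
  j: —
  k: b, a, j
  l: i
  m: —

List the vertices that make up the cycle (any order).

b, i, k, l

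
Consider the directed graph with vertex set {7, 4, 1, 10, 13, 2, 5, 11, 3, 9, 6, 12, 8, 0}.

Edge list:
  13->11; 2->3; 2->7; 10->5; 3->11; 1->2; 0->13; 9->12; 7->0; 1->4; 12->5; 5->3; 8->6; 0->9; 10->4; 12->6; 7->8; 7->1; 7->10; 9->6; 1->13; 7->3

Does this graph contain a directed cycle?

Yes

DFS with white/gray/black marking, starting from 13:
13 gray
  11 gray
  11 black
13 black
7 gray
  1 gray
    2 gray
      2→7: 7 is gray → back edge
Back edge found, so a cycle exists: 7 → 1 → 2 → 7.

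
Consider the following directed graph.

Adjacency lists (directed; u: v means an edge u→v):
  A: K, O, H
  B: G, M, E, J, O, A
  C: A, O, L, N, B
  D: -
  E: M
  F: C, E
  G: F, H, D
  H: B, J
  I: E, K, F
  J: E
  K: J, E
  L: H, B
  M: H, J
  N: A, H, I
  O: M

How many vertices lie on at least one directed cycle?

A vertex is on a directed cycle iff it belongs to a strongly connected component of size ≥ 2 (or has a self-loop).
The vertices on cycles are {A, B, C, E, F, G, H, I, J, K, L, M, N, O} — 14 in total.

14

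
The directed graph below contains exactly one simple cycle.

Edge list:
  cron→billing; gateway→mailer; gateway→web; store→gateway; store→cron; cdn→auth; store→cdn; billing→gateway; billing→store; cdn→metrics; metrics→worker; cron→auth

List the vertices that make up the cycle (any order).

cron, store, billing

DFS with gray/black marking from cron:
cron gray
  billing gray
    gateway gray
      mailer gray
      mailer black
      web gray
      web black
    gateway black
    store gray
      store→cron: cron is gray → back edge
Back edge closes the cycle cron → billing → store → cron; its vertices are {cron, store, billing}.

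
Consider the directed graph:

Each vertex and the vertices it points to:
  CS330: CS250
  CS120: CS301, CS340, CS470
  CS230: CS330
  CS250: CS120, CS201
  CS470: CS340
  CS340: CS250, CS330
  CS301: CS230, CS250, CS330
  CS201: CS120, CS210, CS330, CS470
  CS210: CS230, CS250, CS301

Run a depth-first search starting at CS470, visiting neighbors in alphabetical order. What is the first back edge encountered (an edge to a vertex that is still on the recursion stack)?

DFS from CS470 (visiting neighbors in alphabetical order); mark gray on enter, black on exit:
CS470 gray
  CS340 gray
    CS250 gray
      CS120 gray
        CS301 gray
          CS230 gray
            CS330 gray
              CS330→CS250: CS250 is gray → back edge
First back edge: CS330 → CS250.

CS330→CS250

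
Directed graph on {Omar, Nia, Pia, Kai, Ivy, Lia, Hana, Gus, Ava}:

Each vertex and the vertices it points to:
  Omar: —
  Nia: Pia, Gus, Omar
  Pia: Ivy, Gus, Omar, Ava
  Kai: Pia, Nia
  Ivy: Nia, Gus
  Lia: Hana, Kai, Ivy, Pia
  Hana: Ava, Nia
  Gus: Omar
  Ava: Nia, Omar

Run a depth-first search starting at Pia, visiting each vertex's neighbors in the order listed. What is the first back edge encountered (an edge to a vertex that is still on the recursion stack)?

DFS from Pia (visiting each vertex's neighbors in the order listed); mark gray on enter, black on exit:
Pia gray
  Ivy gray
    Nia gray
      Nia→Pia: Pia is gray → back edge
First back edge: Nia → Pia.

Nia->Pia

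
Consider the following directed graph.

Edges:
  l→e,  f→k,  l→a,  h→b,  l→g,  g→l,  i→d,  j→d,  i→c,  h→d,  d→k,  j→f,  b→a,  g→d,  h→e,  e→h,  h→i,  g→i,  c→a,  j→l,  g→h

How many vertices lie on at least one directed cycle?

A vertex is on a directed cycle iff it belongs to a strongly connected component of size ≥ 2 (or has a self-loop).
The vertices on cycles are {e, g, h, l} — 4 in total.

4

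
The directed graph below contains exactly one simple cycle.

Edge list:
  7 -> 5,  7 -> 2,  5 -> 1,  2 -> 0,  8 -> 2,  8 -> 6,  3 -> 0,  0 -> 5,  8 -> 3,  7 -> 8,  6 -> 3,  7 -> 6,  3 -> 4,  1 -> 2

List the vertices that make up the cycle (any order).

0, 1, 2, 5

DFS with gray/black marking from 5:
5 gray
  1 gray
    2 gray
      0 gray
        0→5: 5 is gray → back edge
Back edge closes the cycle 5 → 1 → 2 → 0 → 5; its vertices are {0, 1, 2, 5}.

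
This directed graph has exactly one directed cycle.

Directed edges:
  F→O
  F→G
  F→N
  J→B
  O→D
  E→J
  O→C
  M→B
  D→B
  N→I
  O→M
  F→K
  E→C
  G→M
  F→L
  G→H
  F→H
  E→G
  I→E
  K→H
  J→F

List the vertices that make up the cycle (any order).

DFS with gray/black marking from F:
F gray
  H gray
  H black
  L gray
  L black
  N gray
    I gray
      E gray
        J gray
          J→F: F is gray → back edge
Back edge closes the cycle F → N → I → E → J → F; its vertices are {E, F, I, J, N}.

E, F, I, J, N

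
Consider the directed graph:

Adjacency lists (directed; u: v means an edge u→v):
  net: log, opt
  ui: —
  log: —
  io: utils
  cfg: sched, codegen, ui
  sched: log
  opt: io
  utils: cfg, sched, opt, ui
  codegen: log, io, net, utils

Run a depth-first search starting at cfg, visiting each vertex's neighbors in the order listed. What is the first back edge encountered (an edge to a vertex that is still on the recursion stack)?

utils→cfg

DFS from cfg (visiting each vertex's neighbors in the order listed); mark gray on enter, black on exit:
cfg gray
  sched gray
    log gray
    log black
  sched black
  codegen gray
    codegen→log: log black — skip
    io gray
      utils gray
        utils→cfg: cfg is gray → back edge
First back edge: utils → cfg.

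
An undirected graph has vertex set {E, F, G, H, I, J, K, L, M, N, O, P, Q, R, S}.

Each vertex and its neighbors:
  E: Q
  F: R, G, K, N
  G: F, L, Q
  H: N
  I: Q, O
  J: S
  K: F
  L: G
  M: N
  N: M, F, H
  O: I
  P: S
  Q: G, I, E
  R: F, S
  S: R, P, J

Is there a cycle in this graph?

DFS, tracking each vertex's parent; an edge to a visited non-parent vertex closes a cycle.
Start from K:
visit K (parent –)
  visit F (parent K)
    visit R (parent F)
      R–F: parent, skip
      visit S (parent R)
        S–R: parent, skip
        visit P (parent S)
          P–S: parent, skip
        visit J (parent S)
          J–S: parent, skip
    visit G (parent F)
      G–F: parent, skip
      visit L (parent G)
        L–G: parent, skip
      visit Q (parent G)
        Q–G: parent, skip
        visit I (parent Q)
          I–Q: parent, skip
          visit O (parent I)
            O–I: parent, skip
        visit E (parent Q)
          E–Q: parent, skip
    F–K: parent, skip
    visit N (parent F)
      visit M (parent N)
        M–N: parent, skip
      N–F: parent, skip
      visit H (parent N)
        H–N: parent, skip
No non-parent visited neighbor found — the graph is a forest.

No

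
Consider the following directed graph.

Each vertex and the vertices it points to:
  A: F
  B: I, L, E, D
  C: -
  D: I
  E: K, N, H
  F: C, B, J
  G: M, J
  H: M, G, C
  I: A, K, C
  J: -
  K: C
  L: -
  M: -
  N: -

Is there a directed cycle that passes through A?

Yes

A is on a cycle iff A can reach itself via ≥1 edge.
A → F → B → I → A — yes.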